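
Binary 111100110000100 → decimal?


Positional values:
Bit 2: 1 × 2^2 = 4
Bit 7: 1 × 2^7 = 128
Bit 8: 1 × 2^8 = 256
Bit 11: 1 × 2^11 = 2048
Bit 12: 1 × 2^12 = 4096
Bit 13: 1 × 2^13 = 8192
Bit 14: 1 × 2^14 = 16384
Sum = 4 + 128 + 256 + 2048 + 4096 + 8192 + 16384
= 31108


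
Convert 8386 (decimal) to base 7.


Divide by 7 repeatedly:
8386 ÷ 7 = 1198 remainder 0
1198 ÷ 7 = 171 remainder 1
171 ÷ 7 = 24 remainder 3
24 ÷ 7 = 3 remainder 3
3 ÷ 7 = 0 remainder 3
Reading remainders bottom-up:
= 33310


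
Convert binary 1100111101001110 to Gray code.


Binary: 1100111101001110
Gray code: G = B XOR (B >> 1)
B >> 1 = 0110011110100111
1100111101001110 XOR 0110011110100111:
  1 XOR 0 = 1
  1 XOR 1 = 0
  0 XOR 1 = 1
  0 XOR 0 = 0
  1 XOR 0 = 1
  1 XOR 1 = 0
  1 XOR 1 = 0
  1 XOR 1 = 0
  0 XOR 1 = 1
  1 XOR 0 = 1
  0 XOR 1 = 1
  0 XOR 0 = 0
  1 XOR 0 = 1
  1 XOR 1 = 0
  1 XOR 1 = 0
  0 XOR 1 = 1
= 1010100011101001


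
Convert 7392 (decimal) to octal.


Divide by 8 repeatedly:
7392 ÷ 8 = 924 remainder 0
924 ÷ 8 = 115 remainder 4
115 ÷ 8 = 14 remainder 3
14 ÷ 8 = 1 remainder 6
1 ÷ 8 = 0 remainder 1
Reading remainders bottom-up:
= 0o16340


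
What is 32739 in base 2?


Divide by 2 repeatedly:
32739 ÷ 2 = 16369 remainder 1
16369 ÷ 2 = 8184 remainder 1
8184 ÷ 2 = 4092 remainder 0
4092 ÷ 2 = 2046 remainder 0
2046 ÷ 2 = 1023 remainder 0
1023 ÷ 2 = 511 remainder 1
511 ÷ 2 = 255 remainder 1
255 ÷ 2 = 127 remainder 1
127 ÷ 2 = 63 remainder 1
63 ÷ 2 = 31 remainder 1
31 ÷ 2 = 15 remainder 1
15 ÷ 2 = 7 remainder 1
7 ÷ 2 = 3 remainder 1
3 ÷ 2 = 1 remainder 1
1 ÷ 2 = 0 remainder 1
Reading remainders bottom-up:
= 111111111100011


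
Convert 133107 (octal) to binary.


Each octal digit → 3 binary bits:
  1 = 001
  3 = 011
  3 = 011
  1 = 001
  0 = 000
  7 = 111
Concatenate: 001 011 011 001 000 111
= 001011011001000111


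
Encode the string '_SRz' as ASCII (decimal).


String: '_SRz'  (4 characters)
Per-character ASCII lookup:
  '_': special character: '_' = 95
  'S': uppercase starts at 65: 'S' = 65 + 18 = 83
  'R': uppercase starts at 65: 'R' = 65 + 17 = 82
  'z': lowercase starts at 97: 'z' = 97 + 25 = 122
= 95 83 82 122


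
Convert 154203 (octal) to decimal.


Positional values:
Position 0: 3 × 8^0 = 3
Position 1: 0 × 8^1 = 0
Position 2: 2 × 8^2 = 128
Position 3: 4 × 8^3 = 2048
Position 4: 5 × 8^4 = 20480
Position 5: 1 × 8^5 = 32768
Sum = 3 + 0 + 128 + 2048 + 20480 + 32768
= 55427


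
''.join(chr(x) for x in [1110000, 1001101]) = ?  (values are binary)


Codes (binary): 1110000 1001101
Per-code ASCII lookup:
  1110000 = 112  (range 97-122: lowercase, 112 - 97 = 15) → 'p'
  1001101 = 77  (range 65-90: uppercase, 77 - 65 = 12) → 'M'
= 'pM'


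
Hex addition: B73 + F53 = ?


Align and add column by column (LSB to MSB, each column mod 16 with carry):
  0B73
+ 0F53
  ----
  col 0: 3(3) + 3(3) + 0 (carry in) = 6 → 6(6), carry out 0
  col 1: 7(7) + 5(5) + 0 (carry in) = 12 → C(12), carry out 0
  col 2: B(11) + F(15) + 0 (carry in) = 26 → A(10), carry out 1
  col 3: 0(0) + 0(0) + 1 (carry in) = 1 → 1(1), carry out 0
Reading digits MSB→LSB: 1AC6
Strip leading zeros: 1AC6
= 0x1AC6


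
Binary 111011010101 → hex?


Group into 4-bit nibbles: 111011010101
  1110 = E
  1101 = D
  0101 = 5
= 0xED5


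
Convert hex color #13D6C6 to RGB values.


Hex: #13D6C6
R = 13₁₆ = 19
G = D6₁₆ = 214
B = C6₁₆ = 198
= RGB(19, 214, 198)


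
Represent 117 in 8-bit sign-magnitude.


Sign bit: 0 (positive)
Magnitude: 117 = 1110101
= 01110101


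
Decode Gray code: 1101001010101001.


Gray code: 1101001010101001
MSB stays the same: 1
Each subsequent bit = prev_binary XOR current_gray:
  B[1] = 1 XOR 1 = 0
  B[2] = 0 XOR 0 = 0
  B[3] = 0 XOR 1 = 1
  B[4] = 1 XOR 0 = 1
  B[5] = 1 XOR 0 = 1
  B[6] = 1 XOR 1 = 0
  B[7] = 0 XOR 0 = 0
  B[8] = 0 XOR 1 = 1
  B[9] = 1 XOR 0 = 1
  B[10] = 1 XOR 1 = 0
  B[11] = 0 XOR 0 = 0
  B[12] = 0 XOR 1 = 1
  B[13] = 1 XOR 0 = 1
  B[14] = 1 XOR 0 = 1
  B[15] = 1 XOR 1 = 0
= 1001110011001110 (40142 decimal)


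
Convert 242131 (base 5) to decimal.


Positional values (base 5):
  1 × 5^0 = 1 × 1 = 1
  3 × 5^1 = 3 × 5 = 15
  1 × 5^2 = 1 × 25 = 25
  2 × 5^3 = 2 × 125 = 250
  4 × 5^4 = 4 × 625 = 2500
  2 × 5^5 = 2 × 3125 = 6250
Sum = 1 + 15 + 25 + 250 + 2500 + 6250
= 9041


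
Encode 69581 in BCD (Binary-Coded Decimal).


Each digit → 4-bit binary:
  6 → 0110
  9 → 1001
  5 → 0101
  8 → 1000
  1 → 0001
= 0110 1001 0101 1000 0001


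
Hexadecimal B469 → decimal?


Positional values:
Position 0: 9 × 16^0 = 9 × 1 = 9
Position 1: 6 × 16^1 = 6 × 16 = 96
Position 2: 4 × 16^2 = 4 × 256 = 1024
Position 3: B × 16^3 = 11 × 4096 = 45056
Sum = 9 + 96 + 1024 + 45056
= 46185


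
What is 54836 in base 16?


Divide by 16 repeatedly:
54836 ÷ 16 = 3427 remainder 4 (4)
3427 ÷ 16 = 214 remainder 3 (3)
214 ÷ 16 = 13 remainder 6 (6)
13 ÷ 16 = 0 remainder 13 (D)
Reading remainders bottom-up:
= 0xD634


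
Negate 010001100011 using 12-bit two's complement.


Original: 010001100011
Step 1 - Invert all bits: 101110011100
Step 2 - Add 1: 101110011100 + 1
= 101110011101 (represents -1123)


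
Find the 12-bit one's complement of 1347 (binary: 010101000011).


Original: 010101000011
Invert all bits:
  bit 0: 0 → 1
  bit 1: 1 → 0
  bit 2: 0 → 1
  bit 3: 1 → 0
  bit 4: 0 → 1
  bit 5: 1 → 0
  bit 6: 0 → 1
  bit 7: 0 → 1
  bit 8: 0 → 1
  bit 9: 0 → 1
  bit 10: 1 → 0
  bit 11: 1 → 0
= 101010111100


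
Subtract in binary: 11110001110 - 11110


Align and subtract column by column (LSB to MSB, borrowing when needed):
  11110001110
- 00000011110
  -----------
  col 0: (0 - 0 borrow-in) - 0 → 0 - 0 = 0, borrow out 0
  col 1: (1 - 0 borrow-in) - 1 → 1 - 1 = 0, borrow out 0
  col 2: (1 - 0 borrow-in) - 1 → 1 - 1 = 0, borrow out 0
  col 3: (1 - 0 borrow-in) - 1 → 1 - 1 = 0, borrow out 0
  col 4: (0 - 0 borrow-in) - 1 → borrow from next column: (0+2) - 1 = 1, borrow out 1
  col 5: (0 - 1 borrow-in) - 0 → borrow from next column: (-1+2) - 0 = 1, borrow out 1
  col 6: (0 - 1 borrow-in) - 0 → borrow from next column: (-1+2) - 0 = 1, borrow out 1
  col 7: (1 - 1 borrow-in) - 0 → 0 - 0 = 0, borrow out 0
  col 8: (1 - 0 borrow-in) - 0 → 1 - 0 = 1, borrow out 0
  col 9: (1 - 0 borrow-in) - 0 → 1 - 0 = 1, borrow out 0
  col 10: (1 - 0 borrow-in) - 0 → 1 - 0 = 1, borrow out 0
Reading bits MSB→LSB: 11101110000
Strip leading zeros: 11101110000
= 11101110000


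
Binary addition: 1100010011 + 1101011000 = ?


Align and add column by column (LSB to MSB, carry propagating):
  01100010011
+ 01101011000
  -----------
  col 0: 1 + 0 + 0 (carry in) = 1 → bit 1, carry out 0
  col 1: 1 + 0 + 0 (carry in) = 1 → bit 1, carry out 0
  col 2: 0 + 0 + 0 (carry in) = 0 → bit 0, carry out 0
  col 3: 0 + 1 + 0 (carry in) = 1 → bit 1, carry out 0
  col 4: 1 + 1 + 0 (carry in) = 2 → bit 0, carry out 1
  col 5: 0 + 0 + 1 (carry in) = 1 → bit 1, carry out 0
  col 6: 0 + 1 + 0 (carry in) = 1 → bit 1, carry out 0
  col 7: 0 + 0 + 0 (carry in) = 0 → bit 0, carry out 0
  col 8: 1 + 1 + 0 (carry in) = 2 → bit 0, carry out 1
  col 9: 1 + 1 + 1 (carry in) = 3 → bit 1, carry out 1
  col 10: 0 + 0 + 1 (carry in) = 1 → bit 1, carry out 0
Reading bits MSB→LSB: 11001101011
Strip leading zeros: 11001101011
= 11001101011


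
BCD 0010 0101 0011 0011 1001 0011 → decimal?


Each 4-bit group → digit:
  0010 → 2
  0101 → 5
  0011 → 3
  0011 → 3
  1001 → 9
  0011 → 3
= 253393


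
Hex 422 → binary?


Each hex digit → 4 binary bits:
  4 = 0100
  2 = 0010
  2 = 0010
Concatenate: 0100 0010 0010
= 010000100010


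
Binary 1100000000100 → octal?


Group into 3-bit groups: 001100000000100
  001 = 1
  100 = 4
  000 = 0
  000 = 0
  100 = 4
= 0o14004


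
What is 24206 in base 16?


Divide by 16 repeatedly:
24206 ÷ 16 = 1512 remainder 14 (E)
1512 ÷ 16 = 94 remainder 8 (8)
94 ÷ 16 = 5 remainder 14 (E)
5 ÷ 16 = 0 remainder 5 (5)
Reading remainders bottom-up:
= 0x5E8E


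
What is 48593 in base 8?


Divide by 8 repeatedly:
48593 ÷ 8 = 6074 remainder 1
6074 ÷ 8 = 759 remainder 2
759 ÷ 8 = 94 remainder 7
94 ÷ 8 = 11 remainder 6
11 ÷ 8 = 1 remainder 3
1 ÷ 8 = 0 remainder 1
Reading remainders bottom-up:
= 0o136721


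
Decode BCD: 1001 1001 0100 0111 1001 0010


Each 4-bit group → digit:
  1001 → 9
  1001 → 9
  0100 → 4
  0111 → 7
  1001 → 9
  0010 → 2
= 994792


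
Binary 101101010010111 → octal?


Group into 3-bit groups: 101101010010111
  101 = 5
  101 = 5
  010 = 2
  010 = 2
  111 = 7
= 0o55227


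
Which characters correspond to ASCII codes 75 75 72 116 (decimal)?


Codes (decimal): 75 75 72 116
Per-code ASCII lookup:
  75  (range 65-90: uppercase, 75 - 65 = 10) → 'K'
  75  (range 65-90: uppercase, 75 - 65 = 10) → 'K'
  72  (range 65-90: uppercase, 72 - 65 = 7) → 'H'
  116  (range 97-122: lowercase, 116 - 97 = 19) → 't'
= 'KKHt'


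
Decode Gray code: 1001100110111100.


Gray code: 1001100110111100
MSB stays the same: 1
Each subsequent bit = prev_binary XOR current_gray:
  B[1] = 1 XOR 0 = 1
  B[2] = 1 XOR 0 = 1
  B[3] = 1 XOR 1 = 0
  B[4] = 0 XOR 1 = 1
  B[5] = 1 XOR 0 = 1
  B[6] = 1 XOR 0 = 1
  B[7] = 1 XOR 1 = 0
  B[8] = 0 XOR 1 = 1
  B[9] = 1 XOR 0 = 1
  B[10] = 1 XOR 1 = 0
  B[11] = 0 XOR 1 = 1
  B[12] = 1 XOR 1 = 0
  B[13] = 0 XOR 1 = 1
  B[14] = 1 XOR 0 = 1
  B[15] = 1 XOR 0 = 1
= 1110111011010111 (61143 decimal)


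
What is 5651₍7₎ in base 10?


Positional values (base 7):
  1 × 7^0 = 1 × 1 = 1
  5 × 7^1 = 5 × 7 = 35
  6 × 7^2 = 6 × 49 = 294
  5 × 7^3 = 5 × 343 = 1715
Sum = 1 + 35 + 294 + 1715
= 2045


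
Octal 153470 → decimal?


Positional values:
Position 0: 0 × 8^0 = 0
Position 1: 7 × 8^1 = 56
Position 2: 4 × 8^2 = 256
Position 3: 3 × 8^3 = 1536
Position 4: 5 × 8^4 = 20480
Position 5: 1 × 8^5 = 32768
Sum = 0 + 56 + 256 + 1536 + 20480 + 32768
= 55096


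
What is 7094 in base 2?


Divide by 2 repeatedly:
7094 ÷ 2 = 3547 remainder 0
3547 ÷ 2 = 1773 remainder 1
1773 ÷ 2 = 886 remainder 1
886 ÷ 2 = 443 remainder 0
443 ÷ 2 = 221 remainder 1
221 ÷ 2 = 110 remainder 1
110 ÷ 2 = 55 remainder 0
55 ÷ 2 = 27 remainder 1
27 ÷ 2 = 13 remainder 1
13 ÷ 2 = 6 remainder 1
6 ÷ 2 = 3 remainder 0
3 ÷ 2 = 1 remainder 1
1 ÷ 2 = 0 remainder 1
Reading remainders bottom-up:
= 1101110110110


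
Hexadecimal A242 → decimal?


Positional values:
Position 0: 2 × 16^0 = 2 × 1 = 2
Position 1: 4 × 16^1 = 4 × 16 = 64
Position 2: 2 × 16^2 = 2 × 256 = 512
Position 3: A × 16^3 = 10 × 4096 = 40960
Sum = 2 + 64 + 512 + 40960
= 41538


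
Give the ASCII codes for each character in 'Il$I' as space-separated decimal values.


String: 'Il$I'  (4 characters)
Per-character ASCII lookup:
  'I': uppercase starts at 65: 'I' = 65 + 8 = 73
  'l': lowercase starts at 97: 'l' = 97 + 11 = 108
  '$': special character: '$' = 36
  'I': uppercase starts at 65: 'I' = 65 + 8 = 73
= 73 108 36 73


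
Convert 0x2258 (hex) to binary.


Each hex digit → 4 binary bits:
  2 = 0010
  2 = 0010
  5 = 0101
  8 = 1000
Concatenate: 0010 0010 0101 1000
= 0010001001011000


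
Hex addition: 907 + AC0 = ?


Align and add column by column (LSB to MSB, each column mod 16 with carry):
  0907
+ 0AC0
  ----
  col 0: 7(7) + 0(0) + 0 (carry in) = 7 → 7(7), carry out 0
  col 1: 0(0) + C(12) + 0 (carry in) = 12 → C(12), carry out 0
  col 2: 9(9) + A(10) + 0 (carry in) = 19 → 3(3), carry out 1
  col 3: 0(0) + 0(0) + 1 (carry in) = 1 → 1(1), carry out 0
Reading digits MSB→LSB: 13C7
Strip leading zeros: 13C7
= 0x13C7


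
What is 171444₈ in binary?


Each octal digit → 3 binary bits:
  1 = 001
  7 = 111
  1 = 001
  4 = 100
  4 = 100
  4 = 100
Concatenate: 001 111 001 100 100 100
= 001111001100100100


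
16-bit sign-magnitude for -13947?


Sign bit: 1 (negative)
Magnitude: 13947 = 011011001111011
= 1011011001111011


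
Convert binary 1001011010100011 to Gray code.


Binary: 1001011010100011
Gray code: G = B XOR (B >> 1)
B >> 1 = 0100101101010001
1001011010100011 XOR 0100101101010001:
  1 XOR 0 = 1
  0 XOR 1 = 1
  0 XOR 0 = 0
  1 XOR 0 = 1
  0 XOR 1 = 1
  1 XOR 0 = 1
  1 XOR 1 = 0
  0 XOR 1 = 1
  1 XOR 0 = 1
  0 XOR 1 = 1
  1 XOR 0 = 1
  0 XOR 1 = 1
  0 XOR 0 = 0
  0 XOR 0 = 0
  1 XOR 0 = 1
  1 XOR 1 = 0
= 1101110111110010


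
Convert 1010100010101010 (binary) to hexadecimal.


Group into 4-bit nibbles: 1010100010101010
  1010 = A
  1000 = 8
  1010 = A
  1010 = A
= 0xA8AA


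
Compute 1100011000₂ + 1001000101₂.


Align and add column by column (LSB to MSB, carry propagating):
  01100011000
+ 01001000101
  -----------
  col 0: 0 + 1 + 0 (carry in) = 1 → bit 1, carry out 0
  col 1: 0 + 0 + 0 (carry in) = 0 → bit 0, carry out 0
  col 2: 0 + 1 + 0 (carry in) = 1 → bit 1, carry out 0
  col 3: 1 + 0 + 0 (carry in) = 1 → bit 1, carry out 0
  col 4: 1 + 0 + 0 (carry in) = 1 → bit 1, carry out 0
  col 5: 0 + 0 + 0 (carry in) = 0 → bit 0, carry out 0
  col 6: 0 + 1 + 0 (carry in) = 1 → bit 1, carry out 0
  col 7: 0 + 0 + 0 (carry in) = 0 → bit 0, carry out 0
  col 8: 1 + 0 + 0 (carry in) = 1 → bit 1, carry out 0
  col 9: 1 + 1 + 0 (carry in) = 2 → bit 0, carry out 1
  col 10: 0 + 0 + 1 (carry in) = 1 → bit 1, carry out 0
Reading bits MSB→LSB: 10101011101
Strip leading zeros: 10101011101
= 10101011101


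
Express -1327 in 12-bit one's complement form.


Original: 010100101111
Invert all bits:
  bit 0: 0 → 1
  bit 1: 1 → 0
  bit 2: 0 → 1
  bit 3: 1 → 0
  bit 4: 0 → 1
  bit 5: 0 → 1
  bit 6: 1 → 0
  bit 7: 0 → 1
  bit 8: 1 → 0
  bit 9: 1 → 0
  bit 10: 1 → 0
  bit 11: 1 → 0
= 101011010000


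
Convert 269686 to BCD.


Each digit → 4-bit binary:
  2 → 0010
  6 → 0110
  9 → 1001
  6 → 0110
  8 → 1000
  6 → 0110
= 0010 0110 1001 0110 1000 0110


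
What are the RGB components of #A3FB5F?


Hex: #A3FB5F
R = A3₁₆ = 163
G = FB₁₆ = 251
B = 5F₁₆ = 95
= RGB(163, 251, 95)


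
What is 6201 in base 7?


Divide by 7 repeatedly:
6201 ÷ 7 = 885 remainder 6
885 ÷ 7 = 126 remainder 3
126 ÷ 7 = 18 remainder 0
18 ÷ 7 = 2 remainder 4
2 ÷ 7 = 0 remainder 2
Reading remainders bottom-up:
= 24036


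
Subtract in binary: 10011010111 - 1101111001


Align and subtract column by column (LSB to MSB, borrowing when needed):
  10011010111
- 01101111001
  -----------
  col 0: (1 - 0 borrow-in) - 1 → 1 - 1 = 0, borrow out 0
  col 1: (1 - 0 borrow-in) - 0 → 1 - 0 = 1, borrow out 0
  col 2: (1 - 0 borrow-in) - 0 → 1 - 0 = 1, borrow out 0
  col 3: (0 - 0 borrow-in) - 1 → borrow from next column: (0+2) - 1 = 1, borrow out 1
  col 4: (1 - 1 borrow-in) - 1 → borrow from next column: (0+2) - 1 = 1, borrow out 1
  col 5: (0 - 1 borrow-in) - 1 → borrow from next column: (-1+2) - 1 = 0, borrow out 1
  col 6: (1 - 1 borrow-in) - 1 → borrow from next column: (0+2) - 1 = 1, borrow out 1
  col 7: (1 - 1 borrow-in) - 0 → 0 - 0 = 0, borrow out 0
  col 8: (0 - 0 borrow-in) - 1 → borrow from next column: (0+2) - 1 = 1, borrow out 1
  col 9: (0 - 1 borrow-in) - 1 → borrow from next column: (-1+2) - 1 = 0, borrow out 1
  col 10: (1 - 1 borrow-in) - 0 → 0 - 0 = 0, borrow out 0
Reading bits MSB→LSB: 00101011110
Strip leading zeros: 101011110
= 101011110


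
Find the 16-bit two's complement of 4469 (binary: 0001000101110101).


Original: 0001000101110101
Step 1 - Invert all bits: 1110111010001010
Step 2 - Add 1: 1110111010001010 + 1
= 1110111010001011 (represents -4469)


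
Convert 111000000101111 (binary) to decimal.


Positional values:
Bit 0: 1 × 2^0 = 1
Bit 1: 1 × 2^1 = 2
Bit 2: 1 × 2^2 = 4
Bit 3: 1 × 2^3 = 8
Bit 5: 1 × 2^5 = 32
Bit 12: 1 × 2^12 = 4096
Bit 13: 1 × 2^13 = 8192
Bit 14: 1 × 2^14 = 16384
Sum = 1 + 2 + 4 + 8 + 32 + 4096 + 8192 + 16384
= 28719


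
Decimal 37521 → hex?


Divide by 16 repeatedly:
37521 ÷ 16 = 2345 remainder 1 (1)
2345 ÷ 16 = 146 remainder 9 (9)
146 ÷ 16 = 9 remainder 2 (2)
9 ÷ 16 = 0 remainder 9 (9)
Reading remainders bottom-up:
= 0x9291


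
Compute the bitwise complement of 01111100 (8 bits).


Original: 01111100
Invert all bits:
  bit 0: 0 → 1
  bit 1: 1 → 0
  bit 2: 1 → 0
  bit 3: 1 → 0
  bit 4: 1 → 0
  bit 5: 1 → 0
  bit 6: 0 → 1
  bit 7: 0 → 1
= 10000011


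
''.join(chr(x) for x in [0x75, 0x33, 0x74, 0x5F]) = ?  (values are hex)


Codes (hex): 0x75 0x33 0x74 0x5F
Per-code ASCII lookup:
  0x75 = 117  (range 97-122: lowercase, 117 - 97 = 20) → 'u'
  0x33 = 51  (range 48-57: digits, 51 - 48 = 3) → '3'
  0x74 = 116  (range 97-122: lowercase, 116 - 97 = 19) → 't'
  0x5F = 95  (special character) → '_'
= 'u3t_'


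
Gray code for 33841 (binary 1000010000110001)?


Binary: 1000010000110001
Gray code: G = B XOR (B >> 1)
B >> 1 = 0100001000011000
1000010000110001 XOR 0100001000011000:
  1 XOR 0 = 1
  0 XOR 1 = 1
  0 XOR 0 = 0
  0 XOR 0 = 0
  0 XOR 0 = 0
  1 XOR 0 = 1
  0 XOR 1 = 1
  0 XOR 0 = 0
  0 XOR 0 = 0
  0 XOR 0 = 0
  1 XOR 0 = 1
  1 XOR 1 = 0
  0 XOR 1 = 1
  0 XOR 0 = 0
  0 XOR 0 = 0
  1 XOR 0 = 1
= 1100011000101001


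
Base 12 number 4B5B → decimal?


Positional values (base 12):
  B × 12^0 = 11 × 1 = 11
  5 × 12^1 = 5 × 12 = 60
  B × 12^2 = 11 × 144 = 1584
  4 × 12^3 = 4 × 1728 = 6912
Sum = 11 + 60 + 1584 + 6912
= 8567


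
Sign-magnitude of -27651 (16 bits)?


Sign bit: 1 (negative)
Magnitude: 27651 = 110110000000011
= 1110110000000011


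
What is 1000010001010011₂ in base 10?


Positional values:
Bit 0: 1 × 2^0 = 1
Bit 1: 1 × 2^1 = 2
Bit 4: 1 × 2^4 = 16
Bit 6: 1 × 2^6 = 64
Bit 10: 1 × 2^10 = 1024
Bit 15: 1 × 2^15 = 32768
Sum = 1 + 2 + 16 + 64 + 1024 + 32768
= 33875


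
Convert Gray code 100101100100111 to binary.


Gray code: 100101100100111
MSB stays the same: 1
Each subsequent bit = prev_binary XOR current_gray:
  B[1] = 1 XOR 0 = 1
  B[2] = 1 XOR 0 = 1
  B[3] = 1 XOR 1 = 0
  B[4] = 0 XOR 0 = 0
  B[5] = 0 XOR 1 = 1
  B[6] = 1 XOR 1 = 0
  B[7] = 0 XOR 0 = 0
  B[8] = 0 XOR 0 = 0
  B[9] = 0 XOR 1 = 1
  B[10] = 1 XOR 0 = 1
  B[11] = 1 XOR 0 = 1
  B[12] = 1 XOR 1 = 0
  B[13] = 0 XOR 1 = 1
  B[14] = 1 XOR 1 = 0
= 111001000111010 (29242 decimal)


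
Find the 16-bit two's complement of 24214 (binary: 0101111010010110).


Original: 0101111010010110
Step 1 - Invert all bits: 1010000101101001
Step 2 - Add 1: 1010000101101001 + 1
= 1010000101101010 (represents -24214)


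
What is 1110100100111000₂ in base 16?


Group into 4-bit nibbles: 1110100100111000
  1110 = E
  1001 = 9
  0011 = 3
  1000 = 8
= 0xE938


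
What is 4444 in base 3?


Divide by 3 repeatedly:
4444 ÷ 3 = 1481 remainder 1
1481 ÷ 3 = 493 remainder 2
493 ÷ 3 = 164 remainder 1
164 ÷ 3 = 54 remainder 2
54 ÷ 3 = 18 remainder 0
18 ÷ 3 = 6 remainder 0
6 ÷ 3 = 2 remainder 0
2 ÷ 3 = 0 remainder 2
Reading remainders bottom-up:
= 20002121


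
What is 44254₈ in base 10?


Positional values:
Position 0: 4 × 8^0 = 4
Position 1: 5 × 8^1 = 40
Position 2: 2 × 8^2 = 128
Position 3: 4 × 8^3 = 2048
Position 4: 4 × 8^4 = 16384
Sum = 4 + 40 + 128 + 2048 + 16384
= 18604


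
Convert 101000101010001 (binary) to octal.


Group into 3-bit groups: 101000101010001
  101 = 5
  000 = 0
  101 = 5
  010 = 2
  001 = 1
= 0o50521


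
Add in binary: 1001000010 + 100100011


Align and add column by column (LSB to MSB, carry propagating):
  01001000010
+ 00100100011
  -----------
  col 0: 0 + 1 + 0 (carry in) = 1 → bit 1, carry out 0
  col 1: 1 + 1 + 0 (carry in) = 2 → bit 0, carry out 1
  col 2: 0 + 0 + 1 (carry in) = 1 → bit 1, carry out 0
  col 3: 0 + 0 + 0 (carry in) = 0 → bit 0, carry out 0
  col 4: 0 + 0 + 0 (carry in) = 0 → bit 0, carry out 0
  col 5: 0 + 1 + 0 (carry in) = 1 → bit 1, carry out 0
  col 6: 1 + 0 + 0 (carry in) = 1 → bit 1, carry out 0
  col 7: 0 + 0 + 0 (carry in) = 0 → bit 0, carry out 0
  col 8: 0 + 1 + 0 (carry in) = 1 → bit 1, carry out 0
  col 9: 1 + 0 + 0 (carry in) = 1 → bit 1, carry out 0
  col 10: 0 + 0 + 0 (carry in) = 0 → bit 0, carry out 0
Reading bits MSB→LSB: 01101100101
Strip leading zeros: 1101100101
= 1101100101


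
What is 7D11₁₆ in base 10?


Positional values:
Position 0: 1 × 16^0 = 1 × 1 = 1
Position 1: 1 × 16^1 = 1 × 16 = 16
Position 2: D × 16^2 = 13 × 256 = 3328
Position 3: 7 × 16^3 = 7 × 4096 = 28672
Sum = 1 + 16 + 3328 + 28672
= 32017


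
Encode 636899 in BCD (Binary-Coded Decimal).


Each digit → 4-bit binary:
  6 → 0110
  3 → 0011
  6 → 0110
  8 → 1000
  9 → 1001
  9 → 1001
= 0110 0011 0110 1000 1001 1001


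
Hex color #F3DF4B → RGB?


Hex: #F3DF4B
R = F3₁₆ = 243
G = DF₁₆ = 223
B = 4B₁₆ = 75
= RGB(243, 223, 75)


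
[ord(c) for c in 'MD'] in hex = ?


String: 'MD'  (2 characters)
Per-character ASCII lookup:
  'M': uppercase starts at 65: 'M' = 65 + 12 = 77 → 0x4D
  'D': uppercase starts at 65: 'D' = 65 + 3 = 68 → 0x44
= 0x4D 0x44


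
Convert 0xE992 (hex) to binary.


Each hex digit → 4 binary bits:
  E = 1110
  9 = 1001
  9 = 1001
  2 = 0010
Concatenate: 1110 1001 1001 0010
= 1110100110010010


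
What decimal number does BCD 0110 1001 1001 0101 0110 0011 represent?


Each 4-bit group → digit:
  0110 → 6
  1001 → 9
  1001 → 9
  0101 → 5
  0110 → 6
  0011 → 3
= 699563


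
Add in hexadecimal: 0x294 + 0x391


Align and add column by column (LSB to MSB, each column mod 16 with carry):
  0294
+ 0391
  ----
  col 0: 4(4) + 1(1) + 0 (carry in) = 5 → 5(5), carry out 0
  col 1: 9(9) + 9(9) + 0 (carry in) = 18 → 2(2), carry out 1
  col 2: 2(2) + 3(3) + 1 (carry in) = 6 → 6(6), carry out 0
  col 3: 0(0) + 0(0) + 0 (carry in) = 0 → 0(0), carry out 0
Reading digits MSB→LSB: 0625
Strip leading zeros: 625
= 0x625


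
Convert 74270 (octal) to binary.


Each octal digit → 3 binary bits:
  7 = 111
  4 = 100
  2 = 010
  7 = 111
  0 = 000
Concatenate: 111 100 010 111 000
= 111100010111000


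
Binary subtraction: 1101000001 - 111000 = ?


Align and subtract column by column (LSB to MSB, borrowing when needed):
  1101000001
- 0000111000
  ----------
  col 0: (1 - 0 borrow-in) - 0 → 1 - 0 = 1, borrow out 0
  col 1: (0 - 0 borrow-in) - 0 → 0 - 0 = 0, borrow out 0
  col 2: (0 - 0 borrow-in) - 0 → 0 - 0 = 0, borrow out 0
  col 3: (0 - 0 borrow-in) - 1 → borrow from next column: (0+2) - 1 = 1, borrow out 1
  col 4: (0 - 1 borrow-in) - 1 → borrow from next column: (-1+2) - 1 = 0, borrow out 1
  col 5: (0 - 1 borrow-in) - 1 → borrow from next column: (-1+2) - 1 = 0, borrow out 1
  col 6: (1 - 1 borrow-in) - 0 → 0 - 0 = 0, borrow out 0
  col 7: (0 - 0 borrow-in) - 0 → 0 - 0 = 0, borrow out 0
  col 8: (1 - 0 borrow-in) - 0 → 1 - 0 = 1, borrow out 0
  col 9: (1 - 0 borrow-in) - 0 → 1 - 0 = 1, borrow out 0
Reading bits MSB→LSB: 1100001001
Strip leading zeros: 1100001001
= 1100001001


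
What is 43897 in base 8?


Divide by 8 repeatedly:
43897 ÷ 8 = 5487 remainder 1
5487 ÷ 8 = 685 remainder 7
685 ÷ 8 = 85 remainder 5
85 ÷ 8 = 10 remainder 5
10 ÷ 8 = 1 remainder 2
1 ÷ 8 = 0 remainder 1
Reading remainders bottom-up:
= 0o125571


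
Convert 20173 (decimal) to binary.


Divide by 2 repeatedly:
20173 ÷ 2 = 10086 remainder 1
10086 ÷ 2 = 5043 remainder 0
5043 ÷ 2 = 2521 remainder 1
2521 ÷ 2 = 1260 remainder 1
1260 ÷ 2 = 630 remainder 0
630 ÷ 2 = 315 remainder 0
315 ÷ 2 = 157 remainder 1
157 ÷ 2 = 78 remainder 1
78 ÷ 2 = 39 remainder 0
39 ÷ 2 = 19 remainder 1
19 ÷ 2 = 9 remainder 1
9 ÷ 2 = 4 remainder 1
4 ÷ 2 = 2 remainder 0
2 ÷ 2 = 1 remainder 0
1 ÷ 2 = 0 remainder 1
Reading remainders bottom-up:
= 100111011001101


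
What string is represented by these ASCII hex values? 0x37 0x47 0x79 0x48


Codes (hex): 0x37 0x47 0x79 0x48
Per-code ASCII lookup:
  0x37 = 55  (range 48-57: digits, 55 - 48 = 7) → '7'
  0x47 = 71  (range 65-90: uppercase, 71 - 65 = 6) → 'G'
  0x79 = 121  (range 97-122: lowercase, 121 - 97 = 24) → 'y'
  0x48 = 72  (range 65-90: uppercase, 72 - 65 = 7) → 'H'
= '7GyH'


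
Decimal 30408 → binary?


Divide by 2 repeatedly:
30408 ÷ 2 = 15204 remainder 0
15204 ÷ 2 = 7602 remainder 0
7602 ÷ 2 = 3801 remainder 0
3801 ÷ 2 = 1900 remainder 1
1900 ÷ 2 = 950 remainder 0
950 ÷ 2 = 475 remainder 0
475 ÷ 2 = 237 remainder 1
237 ÷ 2 = 118 remainder 1
118 ÷ 2 = 59 remainder 0
59 ÷ 2 = 29 remainder 1
29 ÷ 2 = 14 remainder 1
14 ÷ 2 = 7 remainder 0
7 ÷ 2 = 3 remainder 1
3 ÷ 2 = 1 remainder 1
1 ÷ 2 = 0 remainder 1
Reading remainders bottom-up:
= 111011011001000


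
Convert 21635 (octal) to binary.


Each octal digit → 3 binary bits:
  2 = 010
  1 = 001
  6 = 110
  3 = 011
  5 = 101
Concatenate: 010 001 110 011 101
= 010001110011101


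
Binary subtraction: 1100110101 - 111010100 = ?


Align and subtract column by column (LSB to MSB, borrowing when needed):
  1100110101
- 0111010100
  ----------
  col 0: (1 - 0 borrow-in) - 0 → 1 - 0 = 1, borrow out 0
  col 1: (0 - 0 borrow-in) - 0 → 0 - 0 = 0, borrow out 0
  col 2: (1 - 0 borrow-in) - 1 → 1 - 1 = 0, borrow out 0
  col 3: (0 - 0 borrow-in) - 0 → 0 - 0 = 0, borrow out 0
  col 4: (1 - 0 borrow-in) - 1 → 1 - 1 = 0, borrow out 0
  col 5: (1 - 0 borrow-in) - 0 → 1 - 0 = 1, borrow out 0
  col 6: (0 - 0 borrow-in) - 1 → borrow from next column: (0+2) - 1 = 1, borrow out 1
  col 7: (0 - 1 borrow-in) - 1 → borrow from next column: (-1+2) - 1 = 0, borrow out 1
  col 8: (1 - 1 borrow-in) - 1 → borrow from next column: (0+2) - 1 = 1, borrow out 1
  col 9: (1 - 1 borrow-in) - 0 → 0 - 0 = 0, borrow out 0
Reading bits MSB→LSB: 0101100001
Strip leading zeros: 101100001
= 101100001


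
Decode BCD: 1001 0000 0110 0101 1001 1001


Each 4-bit group → digit:
  1001 → 9
  0000 → 0
  0110 → 6
  0101 → 5
  1001 → 9
  1001 → 9
= 906599


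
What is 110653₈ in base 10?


Positional values:
Position 0: 3 × 8^0 = 3
Position 1: 5 × 8^1 = 40
Position 2: 6 × 8^2 = 384
Position 3: 0 × 8^3 = 0
Position 4: 1 × 8^4 = 4096
Position 5: 1 × 8^5 = 32768
Sum = 3 + 40 + 384 + 0 + 4096 + 32768
= 37291


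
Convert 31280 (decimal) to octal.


Divide by 8 repeatedly:
31280 ÷ 8 = 3910 remainder 0
3910 ÷ 8 = 488 remainder 6
488 ÷ 8 = 61 remainder 0
61 ÷ 8 = 7 remainder 5
7 ÷ 8 = 0 remainder 7
Reading remainders bottom-up:
= 0o75060


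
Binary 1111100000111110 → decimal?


Positional values:
Bit 1: 1 × 2^1 = 2
Bit 2: 1 × 2^2 = 4
Bit 3: 1 × 2^3 = 8
Bit 4: 1 × 2^4 = 16
Bit 5: 1 × 2^5 = 32
Bit 11: 1 × 2^11 = 2048
Bit 12: 1 × 2^12 = 4096
Bit 13: 1 × 2^13 = 8192
Bit 14: 1 × 2^14 = 16384
Bit 15: 1 × 2^15 = 32768
Sum = 2 + 4 + 8 + 16 + 32 + 2048 + 4096 + 8192 + 16384 + 32768
= 63550


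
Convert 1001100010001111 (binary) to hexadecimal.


Group into 4-bit nibbles: 1001100010001111
  1001 = 9
  1000 = 8
  1000 = 8
  1111 = F
= 0x988F


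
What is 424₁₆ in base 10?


Positional values:
Position 0: 4 × 16^0 = 4 × 1 = 4
Position 1: 2 × 16^1 = 2 × 16 = 32
Position 2: 4 × 16^2 = 4 × 256 = 1024
Sum = 4 + 32 + 1024
= 1060


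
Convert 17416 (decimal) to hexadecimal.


Divide by 16 repeatedly:
17416 ÷ 16 = 1088 remainder 8 (8)
1088 ÷ 16 = 68 remainder 0 (0)
68 ÷ 16 = 4 remainder 4 (4)
4 ÷ 16 = 0 remainder 4 (4)
Reading remainders bottom-up:
= 0x4408


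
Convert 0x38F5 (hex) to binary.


Each hex digit → 4 binary bits:
  3 = 0011
  8 = 1000
  F = 1111
  5 = 0101
Concatenate: 0011 1000 1111 0101
= 0011100011110101


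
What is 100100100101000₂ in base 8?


Group into 3-bit groups: 100100100101000
  100 = 4
  100 = 4
  100 = 4
  101 = 5
  000 = 0
= 0o44450


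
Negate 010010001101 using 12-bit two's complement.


Original: 010010001101
Step 1 - Invert all bits: 101101110010
Step 2 - Add 1: 101101110010 + 1
= 101101110011 (represents -1165)


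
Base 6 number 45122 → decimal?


Positional values (base 6):
  2 × 6^0 = 2 × 1 = 2
  2 × 6^1 = 2 × 6 = 12
  1 × 6^2 = 1 × 36 = 36
  5 × 6^3 = 5 × 216 = 1080
  4 × 6^4 = 4 × 1296 = 5184
Sum = 2 + 12 + 36 + 1080 + 5184
= 6314


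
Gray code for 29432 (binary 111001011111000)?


Binary: 111001011111000
Gray code: G = B XOR (B >> 1)
B >> 1 = 011100101111100
111001011111000 XOR 011100101111100:
  1 XOR 0 = 1
  1 XOR 1 = 0
  1 XOR 1 = 0
  0 XOR 1 = 1
  0 XOR 0 = 0
  1 XOR 0 = 1
  0 XOR 1 = 1
  1 XOR 0 = 1
  1 XOR 1 = 0
  1 XOR 1 = 0
  1 XOR 1 = 0
  1 XOR 1 = 0
  0 XOR 1 = 1
  0 XOR 0 = 0
  0 XOR 0 = 0
= 100101110000100


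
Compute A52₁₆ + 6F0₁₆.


Align and add column by column (LSB to MSB, each column mod 16 with carry):
  0A52
+ 06F0
  ----
  col 0: 2(2) + 0(0) + 0 (carry in) = 2 → 2(2), carry out 0
  col 1: 5(5) + F(15) + 0 (carry in) = 20 → 4(4), carry out 1
  col 2: A(10) + 6(6) + 1 (carry in) = 17 → 1(1), carry out 1
  col 3: 0(0) + 0(0) + 1 (carry in) = 1 → 1(1), carry out 0
Reading digits MSB→LSB: 1142
Strip leading zeros: 1142
= 0x1142


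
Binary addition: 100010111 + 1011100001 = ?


Align and add column by column (LSB to MSB, carry propagating):
  00100010111
+ 01011100001
  -----------
  col 0: 1 + 1 + 0 (carry in) = 2 → bit 0, carry out 1
  col 1: 1 + 0 + 1 (carry in) = 2 → bit 0, carry out 1
  col 2: 1 + 0 + 1 (carry in) = 2 → bit 0, carry out 1
  col 3: 0 + 0 + 1 (carry in) = 1 → bit 1, carry out 0
  col 4: 1 + 0 + 0 (carry in) = 1 → bit 1, carry out 0
  col 5: 0 + 1 + 0 (carry in) = 1 → bit 1, carry out 0
  col 6: 0 + 1 + 0 (carry in) = 1 → bit 1, carry out 0
  col 7: 0 + 1 + 0 (carry in) = 1 → bit 1, carry out 0
  col 8: 1 + 0 + 0 (carry in) = 1 → bit 1, carry out 0
  col 9: 0 + 1 + 0 (carry in) = 1 → bit 1, carry out 0
  col 10: 0 + 0 + 0 (carry in) = 0 → bit 0, carry out 0
Reading bits MSB→LSB: 01111111000
Strip leading zeros: 1111111000
= 1111111000


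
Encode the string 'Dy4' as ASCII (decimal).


String: 'Dy4'  (3 characters)
Per-character ASCII lookup:
  'D': uppercase starts at 65: 'D' = 65 + 3 = 68
  'y': lowercase starts at 97: 'y' = 97 + 24 = 121
  '4': digits start at 48: '4' = 48 + 4 = 52
= 68 121 52


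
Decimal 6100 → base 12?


Divide by 12 repeatedly:
6100 ÷ 12 = 508 remainder 4
508 ÷ 12 = 42 remainder 4
42 ÷ 12 = 3 remainder 6
3 ÷ 12 = 0 remainder 3
Reading remainders bottom-up:
= 3644


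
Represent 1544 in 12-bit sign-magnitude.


Sign bit: 0 (positive)
Magnitude: 1544 = 11000001000
= 011000001000


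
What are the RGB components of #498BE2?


Hex: #498BE2
R = 49₁₆ = 73
G = 8B₁₆ = 139
B = E2₁₆ = 226
= RGB(73, 139, 226)


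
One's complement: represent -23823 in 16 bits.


Original: 0101110100001111
Invert all bits:
  bit 0: 0 → 1
  bit 1: 1 → 0
  bit 2: 0 → 1
  bit 3: 1 → 0
  bit 4: 1 → 0
  bit 5: 1 → 0
  bit 6: 0 → 1
  bit 7: 1 → 0
  bit 8: 0 → 1
  bit 9: 0 → 1
  bit 10: 0 → 1
  bit 11: 0 → 1
  bit 12: 1 → 0
  bit 13: 1 → 0
  bit 14: 1 → 0
  bit 15: 1 → 0
= 1010001011110000


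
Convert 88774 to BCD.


Each digit → 4-bit binary:
  8 → 1000
  8 → 1000
  7 → 0111
  7 → 0111
  4 → 0100
= 1000 1000 0111 0111 0100


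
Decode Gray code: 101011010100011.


Gray code: 101011010100011
MSB stays the same: 1
Each subsequent bit = prev_binary XOR current_gray:
  B[1] = 1 XOR 0 = 1
  B[2] = 1 XOR 1 = 0
  B[3] = 0 XOR 0 = 0
  B[4] = 0 XOR 1 = 1
  B[5] = 1 XOR 1 = 0
  B[6] = 0 XOR 0 = 0
  B[7] = 0 XOR 1 = 1
  B[8] = 1 XOR 0 = 1
  B[9] = 1 XOR 1 = 0
  B[10] = 0 XOR 0 = 0
  B[11] = 0 XOR 0 = 0
  B[12] = 0 XOR 0 = 0
  B[13] = 0 XOR 1 = 1
  B[14] = 1 XOR 1 = 0
= 110010011000010 (25794 decimal)


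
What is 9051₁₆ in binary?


Each hex digit → 4 binary bits:
  9 = 1001
  0 = 0000
  5 = 0101
  1 = 0001
Concatenate: 1001 0000 0101 0001
= 1001000001010001


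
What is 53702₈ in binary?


Each octal digit → 3 binary bits:
  5 = 101
  3 = 011
  7 = 111
  0 = 000
  2 = 010
Concatenate: 101 011 111 000 010
= 101011111000010


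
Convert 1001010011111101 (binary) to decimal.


Positional values:
Bit 0: 1 × 2^0 = 1
Bit 2: 1 × 2^2 = 4
Bit 3: 1 × 2^3 = 8
Bit 4: 1 × 2^4 = 16
Bit 5: 1 × 2^5 = 32
Bit 6: 1 × 2^6 = 64
Bit 7: 1 × 2^7 = 128
Bit 10: 1 × 2^10 = 1024
Bit 12: 1 × 2^12 = 4096
Bit 15: 1 × 2^15 = 32768
Sum = 1 + 4 + 8 + 16 + 32 + 64 + 128 + 1024 + 4096 + 32768
= 38141


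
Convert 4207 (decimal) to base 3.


Divide by 3 repeatedly:
4207 ÷ 3 = 1402 remainder 1
1402 ÷ 3 = 467 remainder 1
467 ÷ 3 = 155 remainder 2
155 ÷ 3 = 51 remainder 2
51 ÷ 3 = 17 remainder 0
17 ÷ 3 = 5 remainder 2
5 ÷ 3 = 1 remainder 2
1 ÷ 3 = 0 remainder 1
Reading remainders bottom-up:
= 12202211


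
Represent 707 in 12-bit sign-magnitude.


Sign bit: 0 (positive)
Magnitude: 707 = 01011000011
= 001011000011


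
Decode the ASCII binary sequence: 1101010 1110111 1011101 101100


Codes (binary): 1101010 1110111 1011101 101100
Per-code ASCII lookup:
  1101010 = 106  (range 97-122: lowercase, 106 - 97 = 9) → 'j'
  1110111 = 119  (range 97-122: lowercase, 119 - 97 = 22) → 'w'
  1011101 = 93  (special character) → ']'
  101100 = 44  (special character) → ','
= 'jw],'


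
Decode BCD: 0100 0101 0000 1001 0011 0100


Each 4-bit group → digit:
  0100 → 4
  0101 → 5
  0000 → 0
  1001 → 9
  0011 → 3
  0100 → 4
= 450934


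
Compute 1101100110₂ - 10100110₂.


Align and subtract column by column (LSB to MSB, borrowing when needed):
  1101100110
- 0010100110
  ----------
  col 0: (0 - 0 borrow-in) - 0 → 0 - 0 = 0, borrow out 0
  col 1: (1 - 0 borrow-in) - 1 → 1 - 1 = 0, borrow out 0
  col 2: (1 - 0 borrow-in) - 1 → 1 - 1 = 0, borrow out 0
  col 3: (0 - 0 borrow-in) - 0 → 0 - 0 = 0, borrow out 0
  col 4: (0 - 0 borrow-in) - 0 → 0 - 0 = 0, borrow out 0
  col 5: (1 - 0 borrow-in) - 1 → 1 - 1 = 0, borrow out 0
  col 6: (1 - 0 borrow-in) - 0 → 1 - 0 = 1, borrow out 0
  col 7: (0 - 0 borrow-in) - 1 → borrow from next column: (0+2) - 1 = 1, borrow out 1
  col 8: (1 - 1 borrow-in) - 0 → 0 - 0 = 0, borrow out 0
  col 9: (1 - 0 borrow-in) - 0 → 1 - 0 = 1, borrow out 0
Reading bits MSB→LSB: 1011000000
Strip leading zeros: 1011000000
= 1011000000


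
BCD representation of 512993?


Each digit → 4-bit binary:
  5 → 0101
  1 → 0001
  2 → 0010
  9 → 1001
  9 → 1001
  3 → 0011
= 0101 0001 0010 1001 1001 0011


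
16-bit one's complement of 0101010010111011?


Original: 0101010010111011
Invert all bits:
  bit 0: 0 → 1
  bit 1: 1 → 0
  bit 2: 0 → 1
  bit 3: 1 → 0
  bit 4: 0 → 1
  bit 5: 1 → 0
  bit 6: 0 → 1
  bit 7: 0 → 1
  bit 8: 1 → 0
  bit 9: 0 → 1
  bit 10: 1 → 0
  bit 11: 1 → 0
  bit 12: 1 → 0
  bit 13: 0 → 1
  bit 14: 1 → 0
  bit 15: 1 → 0
= 1010101101000100


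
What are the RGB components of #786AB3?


Hex: #786AB3
R = 78₁₆ = 120
G = 6A₁₆ = 106
B = B3₁₆ = 179
= RGB(120, 106, 179)


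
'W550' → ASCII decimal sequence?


String: 'W550'  (4 characters)
Per-character ASCII lookup:
  'W': uppercase starts at 65: 'W' = 65 + 22 = 87
  '5': digits start at 48: '5' = 48 + 5 = 53
  '5': digits start at 48: '5' = 48 + 5 = 53
  '0': digits start at 48: '0' = 48 + 0 = 48
= 87 53 53 48


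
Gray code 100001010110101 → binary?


Gray code: 100001010110101
MSB stays the same: 1
Each subsequent bit = prev_binary XOR current_gray:
  B[1] = 1 XOR 0 = 1
  B[2] = 1 XOR 0 = 1
  B[3] = 1 XOR 0 = 1
  B[4] = 1 XOR 0 = 1
  B[5] = 1 XOR 1 = 0
  B[6] = 0 XOR 0 = 0
  B[7] = 0 XOR 1 = 1
  B[8] = 1 XOR 0 = 1
  B[9] = 1 XOR 1 = 0
  B[10] = 0 XOR 1 = 1
  B[11] = 1 XOR 0 = 1
  B[12] = 1 XOR 1 = 0
  B[13] = 0 XOR 0 = 0
  B[14] = 0 XOR 1 = 1
= 111110011011001 (31961 decimal)


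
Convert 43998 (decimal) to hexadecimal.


Divide by 16 repeatedly:
43998 ÷ 16 = 2749 remainder 14 (E)
2749 ÷ 16 = 171 remainder 13 (D)
171 ÷ 16 = 10 remainder 11 (B)
10 ÷ 16 = 0 remainder 10 (A)
Reading remainders bottom-up:
= 0xABDE


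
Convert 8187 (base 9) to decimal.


Positional values (base 9):
  7 × 9^0 = 7 × 1 = 7
  8 × 9^1 = 8 × 9 = 72
  1 × 9^2 = 1 × 81 = 81
  8 × 9^3 = 8 × 729 = 5832
Sum = 7 + 72 + 81 + 5832
= 5992


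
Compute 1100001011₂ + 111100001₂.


Align and add column by column (LSB to MSB, carry propagating):
  01100001011
+ 00111100001
  -----------
  col 0: 1 + 1 + 0 (carry in) = 2 → bit 0, carry out 1
  col 1: 1 + 0 + 1 (carry in) = 2 → bit 0, carry out 1
  col 2: 0 + 0 + 1 (carry in) = 1 → bit 1, carry out 0
  col 3: 1 + 0 + 0 (carry in) = 1 → bit 1, carry out 0
  col 4: 0 + 0 + 0 (carry in) = 0 → bit 0, carry out 0
  col 5: 0 + 1 + 0 (carry in) = 1 → bit 1, carry out 0
  col 6: 0 + 1 + 0 (carry in) = 1 → bit 1, carry out 0
  col 7: 0 + 1 + 0 (carry in) = 1 → bit 1, carry out 0
  col 8: 1 + 1 + 0 (carry in) = 2 → bit 0, carry out 1
  col 9: 1 + 0 + 1 (carry in) = 2 → bit 0, carry out 1
  col 10: 0 + 0 + 1 (carry in) = 1 → bit 1, carry out 0
Reading bits MSB→LSB: 10011101100
Strip leading zeros: 10011101100
= 10011101100


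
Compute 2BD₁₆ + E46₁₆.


Align and add column by column (LSB to MSB, each column mod 16 with carry):
  02BD
+ 0E46
  ----
  col 0: D(13) + 6(6) + 0 (carry in) = 19 → 3(3), carry out 1
  col 1: B(11) + 4(4) + 1 (carry in) = 16 → 0(0), carry out 1
  col 2: 2(2) + E(14) + 1 (carry in) = 17 → 1(1), carry out 1
  col 3: 0(0) + 0(0) + 1 (carry in) = 1 → 1(1), carry out 0
Reading digits MSB→LSB: 1103
Strip leading zeros: 1103
= 0x1103


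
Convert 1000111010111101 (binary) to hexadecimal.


Group into 4-bit nibbles: 1000111010111101
  1000 = 8
  1110 = E
  1011 = B
  1101 = D
= 0x8EBD


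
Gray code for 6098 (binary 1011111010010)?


Binary: 1011111010010
Gray code: G = B XOR (B >> 1)
B >> 1 = 0101111101001
1011111010010 XOR 0101111101001:
  1 XOR 0 = 1
  0 XOR 1 = 1
  1 XOR 0 = 1
  1 XOR 1 = 0
  1 XOR 1 = 0
  1 XOR 1 = 0
  1 XOR 1 = 0
  0 XOR 1 = 1
  1 XOR 0 = 1
  0 XOR 1 = 1
  0 XOR 0 = 0
  1 XOR 0 = 1
  0 XOR 1 = 1
= 1110000111011


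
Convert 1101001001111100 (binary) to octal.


Group into 3-bit groups: 001101001001111100
  001 = 1
  101 = 5
  001 = 1
  001 = 1
  111 = 7
  100 = 4
= 0o151174


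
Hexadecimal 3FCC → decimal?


Positional values:
Position 0: C × 16^0 = 12 × 1 = 12
Position 1: C × 16^1 = 12 × 16 = 192
Position 2: F × 16^2 = 15 × 256 = 3840
Position 3: 3 × 16^3 = 3 × 4096 = 12288
Sum = 12 + 192 + 3840 + 12288
= 16332


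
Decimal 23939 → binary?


Divide by 2 repeatedly:
23939 ÷ 2 = 11969 remainder 1
11969 ÷ 2 = 5984 remainder 1
5984 ÷ 2 = 2992 remainder 0
2992 ÷ 2 = 1496 remainder 0
1496 ÷ 2 = 748 remainder 0
748 ÷ 2 = 374 remainder 0
374 ÷ 2 = 187 remainder 0
187 ÷ 2 = 93 remainder 1
93 ÷ 2 = 46 remainder 1
46 ÷ 2 = 23 remainder 0
23 ÷ 2 = 11 remainder 1
11 ÷ 2 = 5 remainder 1
5 ÷ 2 = 2 remainder 1
2 ÷ 2 = 1 remainder 0
1 ÷ 2 = 0 remainder 1
Reading remainders bottom-up:
= 101110110000011


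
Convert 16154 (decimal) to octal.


Divide by 8 repeatedly:
16154 ÷ 8 = 2019 remainder 2
2019 ÷ 8 = 252 remainder 3
252 ÷ 8 = 31 remainder 4
31 ÷ 8 = 3 remainder 7
3 ÷ 8 = 0 remainder 3
Reading remainders bottom-up:
= 0o37432


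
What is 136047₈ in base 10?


Positional values:
Position 0: 7 × 8^0 = 7
Position 1: 4 × 8^1 = 32
Position 2: 0 × 8^2 = 0
Position 3: 6 × 8^3 = 3072
Position 4: 3 × 8^4 = 12288
Position 5: 1 × 8^5 = 32768
Sum = 7 + 32 + 0 + 3072 + 12288 + 32768
= 48167


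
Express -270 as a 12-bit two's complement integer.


Original: 000100001110
Step 1 - Invert all bits: 111011110001
Step 2 - Add 1: 111011110001 + 1
= 111011110010 (represents -270)


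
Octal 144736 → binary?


Each octal digit → 3 binary bits:
  1 = 001
  4 = 100
  4 = 100
  7 = 111
  3 = 011
  6 = 110
Concatenate: 001 100 100 111 011 110
= 001100100111011110


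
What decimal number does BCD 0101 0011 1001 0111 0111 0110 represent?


Each 4-bit group → digit:
  0101 → 5
  0011 → 3
  1001 → 9
  0111 → 7
  0111 → 7
  0110 → 6
= 539776
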